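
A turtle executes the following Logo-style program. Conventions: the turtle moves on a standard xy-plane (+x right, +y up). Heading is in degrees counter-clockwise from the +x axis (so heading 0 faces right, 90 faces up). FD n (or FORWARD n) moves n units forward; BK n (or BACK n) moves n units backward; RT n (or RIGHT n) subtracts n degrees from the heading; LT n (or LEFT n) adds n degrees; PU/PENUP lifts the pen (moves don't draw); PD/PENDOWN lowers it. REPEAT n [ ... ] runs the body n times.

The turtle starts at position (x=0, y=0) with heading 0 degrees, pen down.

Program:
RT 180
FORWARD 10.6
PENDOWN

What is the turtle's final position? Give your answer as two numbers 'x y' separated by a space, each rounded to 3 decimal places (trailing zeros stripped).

Answer: -10.6 0

Derivation:
Executing turtle program step by step:
Start: pos=(0,0), heading=0, pen down
RT 180: heading 0 -> 180
FD 10.6: (0,0) -> (-10.6,0) [heading=180, draw]
PD: pen down
Final: pos=(-10.6,0), heading=180, 1 segment(s) drawn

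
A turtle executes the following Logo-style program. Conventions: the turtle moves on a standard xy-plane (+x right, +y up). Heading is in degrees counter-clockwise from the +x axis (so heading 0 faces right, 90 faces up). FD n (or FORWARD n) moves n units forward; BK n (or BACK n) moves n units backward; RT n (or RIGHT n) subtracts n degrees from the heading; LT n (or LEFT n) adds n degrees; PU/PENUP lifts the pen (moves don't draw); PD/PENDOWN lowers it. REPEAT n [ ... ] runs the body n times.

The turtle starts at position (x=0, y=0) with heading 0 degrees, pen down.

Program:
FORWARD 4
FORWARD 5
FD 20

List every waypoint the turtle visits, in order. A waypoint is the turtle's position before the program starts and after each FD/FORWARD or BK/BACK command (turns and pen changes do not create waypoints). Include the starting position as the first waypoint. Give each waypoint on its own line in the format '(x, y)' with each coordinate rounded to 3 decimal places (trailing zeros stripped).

Executing turtle program step by step:
Start: pos=(0,0), heading=0, pen down
FD 4: (0,0) -> (4,0) [heading=0, draw]
FD 5: (4,0) -> (9,0) [heading=0, draw]
FD 20: (9,0) -> (29,0) [heading=0, draw]
Final: pos=(29,0), heading=0, 3 segment(s) drawn
Waypoints (4 total):
(0, 0)
(4, 0)
(9, 0)
(29, 0)

Answer: (0, 0)
(4, 0)
(9, 0)
(29, 0)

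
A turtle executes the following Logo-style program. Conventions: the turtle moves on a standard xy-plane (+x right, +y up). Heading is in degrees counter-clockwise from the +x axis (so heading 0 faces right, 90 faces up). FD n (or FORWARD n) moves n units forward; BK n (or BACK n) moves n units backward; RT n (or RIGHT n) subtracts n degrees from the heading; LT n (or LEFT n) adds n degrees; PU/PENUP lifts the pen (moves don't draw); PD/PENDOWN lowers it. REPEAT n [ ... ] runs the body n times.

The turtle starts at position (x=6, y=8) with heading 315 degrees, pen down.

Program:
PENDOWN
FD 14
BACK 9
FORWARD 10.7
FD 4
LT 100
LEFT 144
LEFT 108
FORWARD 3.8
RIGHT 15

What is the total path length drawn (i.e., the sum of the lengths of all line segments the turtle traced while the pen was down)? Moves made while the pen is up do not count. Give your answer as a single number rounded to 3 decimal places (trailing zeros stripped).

Answer: 41.5

Derivation:
Executing turtle program step by step:
Start: pos=(6,8), heading=315, pen down
PD: pen down
FD 14: (6,8) -> (15.899,-1.899) [heading=315, draw]
BK 9: (15.899,-1.899) -> (9.536,4.464) [heading=315, draw]
FD 10.7: (9.536,4.464) -> (17.102,-3.102) [heading=315, draw]
FD 4: (17.102,-3.102) -> (19.93,-5.93) [heading=315, draw]
LT 100: heading 315 -> 55
LT 144: heading 55 -> 199
LT 108: heading 199 -> 307
FD 3.8: (19.93,-5.93) -> (22.217,-8.965) [heading=307, draw]
RT 15: heading 307 -> 292
Final: pos=(22.217,-8.965), heading=292, 5 segment(s) drawn

Segment lengths:
  seg 1: (6,8) -> (15.899,-1.899), length = 14
  seg 2: (15.899,-1.899) -> (9.536,4.464), length = 9
  seg 3: (9.536,4.464) -> (17.102,-3.102), length = 10.7
  seg 4: (17.102,-3.102) -> (19.93,-5.93), length = 4
  seg 5: (19.93,-5.93) -> (22.217,-8.965), length = 3.8
Total = 41.5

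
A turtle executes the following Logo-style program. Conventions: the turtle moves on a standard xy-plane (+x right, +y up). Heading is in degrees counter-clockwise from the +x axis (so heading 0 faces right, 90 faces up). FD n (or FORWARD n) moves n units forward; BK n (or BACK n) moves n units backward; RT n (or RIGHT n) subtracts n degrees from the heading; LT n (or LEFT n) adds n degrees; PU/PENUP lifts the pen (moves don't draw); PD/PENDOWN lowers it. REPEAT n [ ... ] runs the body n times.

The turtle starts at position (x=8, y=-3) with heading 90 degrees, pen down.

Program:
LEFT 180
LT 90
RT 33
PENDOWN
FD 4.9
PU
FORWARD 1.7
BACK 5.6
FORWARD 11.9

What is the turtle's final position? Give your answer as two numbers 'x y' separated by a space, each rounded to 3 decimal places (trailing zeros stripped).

Answer: 18.819 -10.026

Derivation:
Executing turtle program step by step:
Start: pos=(8,-3), heading=90, pen down
LT 180: heading 90 -> 270
LT 90: heading 270 -> 0
RT 33: heading 0 -> 327
PD: pen down
FD 4.9: (8,-3) -> (12.109,-5.669) [heading=327, draw]
PU: pen up
FD 1.7: (12.109,-5.669) -> (13.535,-6.595) [heading=327, move]
BK 5.6: (13.535,-6.595) -> (8.839,-3.545) [heading=327, move]
FD 11.9: (8.839,-3.545) -> (18.819,-10.026) [heading=327, move]
Final: pos=(18.819,-10.026), heading=327, 1 segment(s) drawn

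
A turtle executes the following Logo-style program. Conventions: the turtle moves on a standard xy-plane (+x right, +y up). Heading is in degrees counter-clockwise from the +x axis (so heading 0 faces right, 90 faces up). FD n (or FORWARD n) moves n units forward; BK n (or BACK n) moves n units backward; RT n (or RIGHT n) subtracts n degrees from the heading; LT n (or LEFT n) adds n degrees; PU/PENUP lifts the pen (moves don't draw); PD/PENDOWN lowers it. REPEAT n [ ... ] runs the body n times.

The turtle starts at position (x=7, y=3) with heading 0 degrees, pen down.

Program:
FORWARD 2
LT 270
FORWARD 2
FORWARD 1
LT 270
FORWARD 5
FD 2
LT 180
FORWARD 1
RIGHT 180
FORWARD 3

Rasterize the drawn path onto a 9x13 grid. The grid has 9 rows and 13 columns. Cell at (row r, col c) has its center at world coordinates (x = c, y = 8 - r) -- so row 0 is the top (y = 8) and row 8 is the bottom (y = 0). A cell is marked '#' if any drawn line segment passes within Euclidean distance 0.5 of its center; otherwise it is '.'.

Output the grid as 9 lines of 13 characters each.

Segment 0: (7,3) -> (9,3)
Segment 1: (9,3) -> (9,1)
Segment 2: (9,1) -> (9,0)
Segment 3: (9,0) -> (4,0)
Segment 4: (4,0) -> (2,0)
Segment 5: (2,0) -> (3,0)
Segment 6: (3,0) -> (0,0)

Answer: .............
.............
.............
.............
.............
.......###...
.........#...
.........#...
##########...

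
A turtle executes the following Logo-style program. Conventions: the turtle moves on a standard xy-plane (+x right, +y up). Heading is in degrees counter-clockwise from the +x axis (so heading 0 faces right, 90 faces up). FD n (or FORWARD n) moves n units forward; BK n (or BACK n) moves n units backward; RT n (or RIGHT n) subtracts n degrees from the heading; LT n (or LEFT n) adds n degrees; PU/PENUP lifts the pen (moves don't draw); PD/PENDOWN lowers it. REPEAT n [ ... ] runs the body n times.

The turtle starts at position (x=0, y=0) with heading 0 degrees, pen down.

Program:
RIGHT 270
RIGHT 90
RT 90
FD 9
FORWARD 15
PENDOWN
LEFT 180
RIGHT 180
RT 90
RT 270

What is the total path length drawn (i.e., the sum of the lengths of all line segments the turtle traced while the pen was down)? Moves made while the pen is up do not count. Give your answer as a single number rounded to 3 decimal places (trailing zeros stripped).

Executing turtle program step by step:
Start: pos=(0,0), heading=0, pen down
RT 270: heading 0 -> 90
RT 90: heading 90 -> 0
RT 90: heading 0 -> 270
FD 9: (0,0) -> (0,-9) [heading=270, draw]
FD 15: (0,-9) -> (0,-24) [heading=270, draw]
PD: pen down
LT 180: heading 270 -> 90
RT 180: heading 90 -> 270
RT 90: heading 270 -> 180
RT 270: heading 180 -> 270
Final: pos=(0,-24), heading=270, 2 segment(s) drawn

Segment lengths:
  seg 1: (0,0) -> (0,-9), length = 9
  seg 2: (0,-9) -> (0,-24), length = 15
Total = 24

Answer: 24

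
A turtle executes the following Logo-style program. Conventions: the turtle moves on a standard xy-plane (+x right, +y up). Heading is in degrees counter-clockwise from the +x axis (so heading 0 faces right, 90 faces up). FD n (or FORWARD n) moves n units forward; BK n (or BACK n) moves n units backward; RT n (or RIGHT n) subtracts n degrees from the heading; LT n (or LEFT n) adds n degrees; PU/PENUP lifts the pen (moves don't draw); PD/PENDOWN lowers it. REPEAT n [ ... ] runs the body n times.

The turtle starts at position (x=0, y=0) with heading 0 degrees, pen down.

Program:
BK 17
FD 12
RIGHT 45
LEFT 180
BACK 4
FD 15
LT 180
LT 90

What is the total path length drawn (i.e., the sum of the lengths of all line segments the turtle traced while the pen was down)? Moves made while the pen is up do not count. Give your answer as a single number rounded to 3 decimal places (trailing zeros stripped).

Answer: 48

Derivation:
Executing turtle program step by step:
Start: pos=(0,0), heading=0, pen down
BK 17: (0,0) -> (-17,0) [heading=0, draw]
FD 12: (-17,0) -> (-5,0) [heading=0, draw]
RT 45: heading 0 -> 315
LT 180: heading 315 -> 135
BK 4: (-5,0) -> (-2.172,-2.828) [heading=135, draw]
FD 15: (-2.172,-2.828) -> (-12.778,7.778) [heading=135, draw]
LT 180: heading 135 -> 315
LT 90: heading 315 -> 45
Final: pos=(-12.778,7.778), heading=45, 4 segment(s) drawn

Segment lengths:
  seg 1: (0,0) -> (-17,0), length = 17
  seg 2: (-17,0) -> (-5,0), length = 12
  seg 3: (-5,0) -> (-2.172,-2.828), length = 4
  seg 4: (-2.172,-2.828) -> (-12.778,7.778), length = 15
Total = 48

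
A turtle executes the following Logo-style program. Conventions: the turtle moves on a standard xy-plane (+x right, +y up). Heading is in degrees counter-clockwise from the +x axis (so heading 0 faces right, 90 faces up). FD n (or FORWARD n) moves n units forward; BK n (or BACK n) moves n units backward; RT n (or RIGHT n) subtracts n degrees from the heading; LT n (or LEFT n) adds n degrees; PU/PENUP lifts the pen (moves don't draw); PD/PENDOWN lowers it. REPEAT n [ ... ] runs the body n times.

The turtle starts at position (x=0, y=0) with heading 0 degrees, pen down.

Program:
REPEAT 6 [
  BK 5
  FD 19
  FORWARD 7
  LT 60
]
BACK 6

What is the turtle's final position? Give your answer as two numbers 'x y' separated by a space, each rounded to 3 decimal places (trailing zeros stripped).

Answer: -6 0

Derivation:
Executing turtle program step by step:
Start: pos=(0,0), heading=0, pen down
REPEAT 6 [
  -- iteration 1/6 --
  BK 5: (0,0) -> (-5,0) [heading=0, draw]
  FD 19: (-5,0) -> (14,0) [heading=0, draw]
  FD 7: (14,0) -> (21,0) [heading=0, draw]
  LT 60: heading 0 -> 60
  -- iteration 2/6 --
  BK 5: (21,0) -> (18.5,-4.33) [heading=60, draw]
  FD 19: (18.5,-4.33) -> (28,12.124) [heading=60, draw]
  FD 7: (28,12.124) -> (31.5,18.187) [heading=60, draw]
  LT 60: heading 60 -> 120
  -- iteration 3/6 --
  BK 5: (31.5,18.187) -> (34,13.856) [heading=120, draw]
  FD 19: (34,13.856) -> (24.5,30.311) [heading=120, draw]
  FD 7: (24.5,30.311) -> (21,36.373) [heading=120, draw]
  LT 60: heading 120 -> 180
  -- iteration 4/6 --
  BK 5: (21,36.373) -> (26,36.373) [heading=180, draw]
  FD 19: (26,36.373) -> (7,36.373) [heading=180, draw]
  FD 7: (7,36.373) -> (0,36.373) [heading=180, draw]
  LT 60: heading 180 -> 240
  -- iteration 5/6 --
  BK 5: (0,36.373) -> (2.5,40.703) [heading=240, draw]
  FD 19: (2.5,40.703) -> (-7,24.249) [heading=240, draw]
  FD 7: (-7,24.249) -> (-10.5,18.187) [heading=240, draw]
  LT 60: heading 240 -> 300
  -- iteration 6/6 --
  BK 5: (-10.5,18.187) -> (-13,22.517) [heading=300, draw]
  FD 19: (-13,22.517) -> (-3.5,6.062) [heading=300, draw]
  FD 7: (-3.5,6.062) -> (0,0) [heading=300, draw]
  LT 60: heading 300 -> 0
]
BK 6: (0,0) -> (-6,0) [heading=0, draw]
Final: pos=(-6,0), heading=0, 19 segment(s) drawn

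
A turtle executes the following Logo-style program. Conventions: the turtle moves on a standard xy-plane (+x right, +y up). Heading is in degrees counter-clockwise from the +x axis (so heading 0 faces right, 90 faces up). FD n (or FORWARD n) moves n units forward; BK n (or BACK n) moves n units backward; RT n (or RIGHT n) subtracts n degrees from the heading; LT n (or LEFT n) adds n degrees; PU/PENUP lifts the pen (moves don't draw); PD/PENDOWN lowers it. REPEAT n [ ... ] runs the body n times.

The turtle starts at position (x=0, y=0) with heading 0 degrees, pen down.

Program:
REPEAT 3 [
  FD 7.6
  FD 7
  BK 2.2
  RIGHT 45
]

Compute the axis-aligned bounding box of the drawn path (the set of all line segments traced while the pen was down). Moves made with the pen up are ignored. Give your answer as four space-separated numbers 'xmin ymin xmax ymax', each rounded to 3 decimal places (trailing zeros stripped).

Answer: 0 -23.368 22.724 0

Derivation:
Executing turtle program step by step:
Start: pos=(0,0), heading=0, pen down
REPEAT 3 [
  -- iteration 1/3 --
  FD 7.6: (0,0) -> (7.6,0) [heading=0, draw]
  FD 7: (7.6,0) -> (14.6,0) [heading=0, draw]
  BK 2.2: (14.6,0) -> (12.4,0) [heading=0, draw]
  RT 45: heading 0 -> 315
  -- iteration 2/3 --
  FD 7.6: (12.4,0) -> (17.774,-5.374) [heading=315, draw]
  FD 7: (17.774,-5.374) -> (22.724,-10.324) [heading=315, draw]
  BK 2.2: (22.724,-10.324) -> (21.168,-8.768) [heading=315, draw]
  RT 45: heading 315 -> 270
  -- iteration 3/3 --
  FD 7.6: (21.168,-8.768) -> (21.168,-16.368) [heading=270, draw]
  FD 7: (21.168,-16.368) -> (21.168,-23.368) [heading=270, draw]
  BK 2.2: (21.168,-23.368) -> (21.168,-21.168) [heading=270, draw]
  RT 45: heading 270 -> 225
]
Final: pos=(21.168,-21.168), heading=225, 9 segment(s) drawn

Segment endpoints: x in {0, 7.6, 12.4, 14.6, 17.774, 21.168, 22.724}, y in {-23.368, -21.168, -16.368, -10.324, -8.768, -5.374, 0}
xmin=0, ymin=-23.368, xmax=22.724, ymax=0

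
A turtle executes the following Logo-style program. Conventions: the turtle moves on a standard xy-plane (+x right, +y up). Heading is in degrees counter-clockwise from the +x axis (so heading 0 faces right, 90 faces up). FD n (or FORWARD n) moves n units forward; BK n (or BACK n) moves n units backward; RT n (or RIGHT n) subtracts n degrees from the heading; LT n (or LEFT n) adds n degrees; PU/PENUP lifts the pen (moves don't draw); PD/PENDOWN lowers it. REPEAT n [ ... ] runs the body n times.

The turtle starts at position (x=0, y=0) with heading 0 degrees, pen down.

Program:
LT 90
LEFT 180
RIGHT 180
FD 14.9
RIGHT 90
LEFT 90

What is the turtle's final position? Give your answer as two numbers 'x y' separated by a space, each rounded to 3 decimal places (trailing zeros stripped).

Answer: 0 14.9

Derivation:
Executing turtle program step by step:
Start: pos=(0,0), heading=0, pen down
LT 90: heading 0 -> 90
LT 180: heading 90 -> 270
RT 180: heading 270 -> 90
FD 14.9: (0,0) -> (0,14.9) [heading=90, draw]
RT 90: heading 90 -> 0
LT 90: heading 0 -> 90
Final: pos=(0,14.9), heading=90, 1 segment(s) drawn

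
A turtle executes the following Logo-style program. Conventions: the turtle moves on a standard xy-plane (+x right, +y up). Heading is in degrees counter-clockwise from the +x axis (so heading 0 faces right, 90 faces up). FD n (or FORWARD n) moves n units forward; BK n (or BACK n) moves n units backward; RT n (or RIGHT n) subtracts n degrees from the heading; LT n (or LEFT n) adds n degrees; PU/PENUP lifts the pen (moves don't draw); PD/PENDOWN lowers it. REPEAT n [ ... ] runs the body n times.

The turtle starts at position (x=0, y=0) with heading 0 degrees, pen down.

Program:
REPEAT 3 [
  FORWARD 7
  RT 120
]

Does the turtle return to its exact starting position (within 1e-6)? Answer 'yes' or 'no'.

Executing turtle program step by step:
Start: pos=(0,0), heading=0, pen down
REPEAT 3 [
  -- iteration 1/3 --
  FD 7: (0,0) -> (7,0) [heading=0, draw]
  RT 120: heading 0 -> 240
  -- iteration 2/3 --
  FD 7: (7,0) -> (3.5,-6.062) [heading=240, draw]
  RT 120: heading 240 -> 120
  -- iteration 3/3 --
  FD 7: (3.5,-6.062) -> (0,0) [heading=120, draw]
  RT 120: heading 120 -> 0
]
Final: pos=(0,0), heading=0, 3 segment(s) drawn

Start position: (0, 0)
Final position: (0, 0)
Distance = 0; < 1e-6 -> CLOSED

Answer: yes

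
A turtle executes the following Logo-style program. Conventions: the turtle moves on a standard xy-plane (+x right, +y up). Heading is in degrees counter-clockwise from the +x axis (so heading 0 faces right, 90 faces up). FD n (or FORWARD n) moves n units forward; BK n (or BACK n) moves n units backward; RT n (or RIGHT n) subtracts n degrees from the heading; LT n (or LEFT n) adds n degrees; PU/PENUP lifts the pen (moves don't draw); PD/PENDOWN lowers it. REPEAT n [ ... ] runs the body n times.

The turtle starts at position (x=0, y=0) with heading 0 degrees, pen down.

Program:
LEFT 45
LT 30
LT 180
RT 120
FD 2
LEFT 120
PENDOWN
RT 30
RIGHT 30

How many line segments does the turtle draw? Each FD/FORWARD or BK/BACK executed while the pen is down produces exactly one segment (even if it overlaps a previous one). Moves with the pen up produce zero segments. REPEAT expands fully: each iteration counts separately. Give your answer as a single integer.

Executing turtle program step by step:
Start: pos=(0,0), heading=0, pen down
LT 45: heading 0 -> 45
LT 30: heading 45 -> 75
LT 180: heading 75 -> 255
RT 120: heading 255 -> 135
FD 2: (0,0) -> (-1.414,1.414) [heading=135, draw]
LT 120: heading 135 -> 255
PD: pen down
RT 30: heading 255 -> 225
RT 30: heading 225 -> 195
Final: pos=(-1.414,1.414), heading=195, 1 segment(s) drawn
Segments drawn: 1

Answer: 1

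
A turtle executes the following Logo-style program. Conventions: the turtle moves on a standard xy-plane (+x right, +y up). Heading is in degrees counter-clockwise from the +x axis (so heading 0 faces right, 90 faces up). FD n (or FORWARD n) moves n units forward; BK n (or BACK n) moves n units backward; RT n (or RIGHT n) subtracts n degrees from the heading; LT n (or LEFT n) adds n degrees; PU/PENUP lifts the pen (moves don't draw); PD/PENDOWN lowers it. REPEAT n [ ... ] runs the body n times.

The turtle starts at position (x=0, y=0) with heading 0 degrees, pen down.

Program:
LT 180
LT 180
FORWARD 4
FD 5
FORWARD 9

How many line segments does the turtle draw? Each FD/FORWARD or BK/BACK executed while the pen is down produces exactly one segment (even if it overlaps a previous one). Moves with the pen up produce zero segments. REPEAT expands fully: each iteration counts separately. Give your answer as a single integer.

Answer: 3

Derivation:
Executing turtle program step by step:
Start: pos=(0,0), heading=0, pen down
LT 180: heading 0 -> 180
LT 180: heading 180 -> 0
FD 4: (0,0) -> (4,0) [heading=0, draw]
FD 5: (4,0) -> (9,0) [heading=0, draw]
FD 9: (9,0) -> (18,0) [heading=0, draw]
Final: pos=(18,0), heading=0, 3 segment(s) drawn
Segments drawn: 3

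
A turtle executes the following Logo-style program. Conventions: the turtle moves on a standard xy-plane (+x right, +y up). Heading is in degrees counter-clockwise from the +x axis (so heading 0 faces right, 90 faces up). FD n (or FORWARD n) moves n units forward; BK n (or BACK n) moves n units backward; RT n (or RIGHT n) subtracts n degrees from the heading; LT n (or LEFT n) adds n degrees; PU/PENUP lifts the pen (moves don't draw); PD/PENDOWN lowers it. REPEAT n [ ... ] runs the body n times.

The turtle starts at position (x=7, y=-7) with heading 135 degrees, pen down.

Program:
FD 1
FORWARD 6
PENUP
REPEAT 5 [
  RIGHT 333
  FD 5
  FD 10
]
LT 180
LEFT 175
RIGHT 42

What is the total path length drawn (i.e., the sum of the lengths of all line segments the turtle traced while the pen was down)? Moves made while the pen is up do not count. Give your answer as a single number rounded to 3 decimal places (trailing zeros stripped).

Answer: 7

Derivation:
Executing turtle program step by step:
Start: pos=(7,-7), heading=135, pen down
FD 1: (7,-7) -> (6.293,-6.293) [heading=135, draw]
FD 6: (6.293,-6.293) -> (2.05,-2.05) [heading=135, draw]
PU: pen up
REPEAT 5 [
  -- iteration 1/5 --
  RT 333: heading 135 -> 162
  FD 5: (2.05,-2.05) -> (-2.705,-0.505) [heading=162, move]
  FD 10: (-2.705,-0.505) -> (-12.216,2.585) [heading=162, move]
  -- iteration 2/5 --
  RT 333: heading 162 -> 189
  FD 5: (-12.216,2.585) -> (-17.154,1.803) [heading=189, move]
  FD 10: (-17.154,1.803) -> (-27.031,0.238) [heading=189, move]
  -- iteration 3/5 --
  RT 333: heading 189 -> 216
  FD 5: (-27.031,0.238) -> (-31.076,-2.7) [heading=216, move]
  FD 10: (-31.076,-2.7) -> (-39.166,-8.578) [heading=216, move]
  -- iteration 4/5 --
  RT 333: heading 216 -> 243
  FD 5: (-39.166,-8.578) -> (-41.436,-13.033) [heading=243, move]
  FD 10: (-41.436,-13.033) -> (-45.976,-21.943) [heading=243, move]
  -- iteration 5/5 --
  RT 333: heading 243 -> 270
  FD 5: (-45.976,-21.943) -> (-45.976,-26.943) [heading=270, move]
  FD 10: (-45.976,-26.943) -> (-45.976,-36.943) [heading=270, move]
]
LT 180: heading 270 -> 90
LT 175: heading 90 -> 265
RT 42: heading 265 -> 223
Final: pos=(-45.976,-36.943), heading=223, 2 segment(s) drawn

Segment lengths:
  seg 1: (7,-7) -> (6.293,-6.293), length = 1
  seg 2: (6.293,-6.293) -> (2.05,-2.05), length = 6
Total = 7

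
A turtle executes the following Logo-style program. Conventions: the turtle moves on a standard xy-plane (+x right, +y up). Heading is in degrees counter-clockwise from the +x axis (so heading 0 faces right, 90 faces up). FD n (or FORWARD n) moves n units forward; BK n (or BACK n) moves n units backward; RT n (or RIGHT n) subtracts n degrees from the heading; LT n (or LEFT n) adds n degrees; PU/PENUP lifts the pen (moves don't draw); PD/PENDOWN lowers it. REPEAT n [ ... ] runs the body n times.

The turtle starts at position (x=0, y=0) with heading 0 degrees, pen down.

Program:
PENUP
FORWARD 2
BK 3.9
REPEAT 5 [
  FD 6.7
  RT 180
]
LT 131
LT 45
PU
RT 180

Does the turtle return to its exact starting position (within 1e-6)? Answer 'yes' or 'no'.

Executing turtle program step by step:
Start: pos=(0,0), heading=0, pen down
PU: pen up
FD 2: (0,0) -> (2,0) [heading=0, move]
BK 3.9: (2,0) -> (-1.9,0) [heading=0, move]
REPEAT 5 [
  -- iteration 1/5 --
  FD 6.7: (-1.9,0) -> (4.8,0) [heading=0, move]
  RT 180: heading 0 -> 180
  -- iteration 2/5 --
  FD 6.7: (4.8,0) -> (-1.9,0) [heading=180, move]
  RT 180: heading 180 -> 0
  -- iteration 3/5 --
  FD 6.7: (-1.9,0) -> (4.8,0) [heading=0, move]
  RT 180: heading 0 -> 180
  -- iteration 4/5 --
  FD 6.7: (4.8,0) -> (-1.9,0) [heading=180, move]
  RT 180: heading 180 -> 0
  -- iteration 5/5 --
  FD 6.7: (-1.9,0) -> (4.8,0) [heading=0, move]
  RT 180: heading 0 -> 180
]
LT 131: heading 180 -> 311
LT 45: heading 311 -> 356
PU: pen up
RT 180: heading 356 -> 176
Final: pos=(4.8,0), heading=176, 0 segment(s) drawn

Start position: (0, 0)
Final position: (4.8, 0)
Distance = 4.8; >= 1e-6 -> NOT closed

Answer: no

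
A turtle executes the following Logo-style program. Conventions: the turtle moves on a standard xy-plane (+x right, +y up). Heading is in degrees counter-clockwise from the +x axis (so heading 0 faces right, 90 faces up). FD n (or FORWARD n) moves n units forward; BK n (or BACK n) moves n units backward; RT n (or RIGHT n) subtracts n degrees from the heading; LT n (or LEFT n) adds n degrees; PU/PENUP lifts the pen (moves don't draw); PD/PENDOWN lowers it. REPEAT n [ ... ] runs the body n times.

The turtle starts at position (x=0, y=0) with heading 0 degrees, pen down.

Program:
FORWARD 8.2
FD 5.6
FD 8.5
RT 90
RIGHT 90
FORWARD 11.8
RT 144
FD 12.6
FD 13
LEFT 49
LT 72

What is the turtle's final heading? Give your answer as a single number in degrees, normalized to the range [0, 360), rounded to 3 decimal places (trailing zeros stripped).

Executing turtle program step by step:
Start: pos=(0,0), heading=0, pen down
FD 8.2: (0,0) -> (8.2,0) [heading=0, draw]
FD 5.6: (8.2,0) -> (13.8,0) [heading=0, draw]
FD 8.5: (13.8,0) -> (22.3,0) [heading=0, draw]
RT 90: heading 0 -> 270
RT 90: heading 270 -> 180
FD 11.8: (22.3,0) -> (10.5,0) [heading=180, draw]
RT 144: heading 180 -> 36
FD 12.6: (10.5,0) -> (20.694,7.406) [heading=36, draw]
FD 13: (20.694,7.406) -> (31.211,15.047) [heading=36, draw]
LT 49: heading 36 -> 85
LT 72: heading 85 -> 157
Final: pos=(31.211,15.047), heading=157, 6 segment(s) drawn

Answer: 157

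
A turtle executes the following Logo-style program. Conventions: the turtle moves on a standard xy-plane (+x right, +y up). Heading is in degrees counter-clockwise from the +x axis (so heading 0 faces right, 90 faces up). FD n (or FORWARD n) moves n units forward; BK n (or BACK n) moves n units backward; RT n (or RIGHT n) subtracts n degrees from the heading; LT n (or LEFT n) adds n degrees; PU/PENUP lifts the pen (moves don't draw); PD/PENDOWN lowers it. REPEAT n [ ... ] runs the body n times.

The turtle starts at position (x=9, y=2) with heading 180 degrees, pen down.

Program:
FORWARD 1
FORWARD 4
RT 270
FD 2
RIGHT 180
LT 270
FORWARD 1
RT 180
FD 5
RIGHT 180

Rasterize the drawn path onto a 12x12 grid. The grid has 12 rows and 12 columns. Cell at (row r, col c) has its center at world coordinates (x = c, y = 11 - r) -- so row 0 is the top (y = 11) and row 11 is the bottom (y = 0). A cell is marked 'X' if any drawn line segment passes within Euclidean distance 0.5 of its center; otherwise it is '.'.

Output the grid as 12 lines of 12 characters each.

Answer: ............
............
............
............
............
............
............
............
............
....XXXXXX..
....X.......
XXXXXX......

Derivation:
Segment 0: (9,2) -> (8,2)
Segment 1: (8,2) -> (4,2)
Segment 2: (4,2) -> (4,0)
Segment 3: (4,0) -> (5,0)
Segment 4: (5,0) -> (0,-0)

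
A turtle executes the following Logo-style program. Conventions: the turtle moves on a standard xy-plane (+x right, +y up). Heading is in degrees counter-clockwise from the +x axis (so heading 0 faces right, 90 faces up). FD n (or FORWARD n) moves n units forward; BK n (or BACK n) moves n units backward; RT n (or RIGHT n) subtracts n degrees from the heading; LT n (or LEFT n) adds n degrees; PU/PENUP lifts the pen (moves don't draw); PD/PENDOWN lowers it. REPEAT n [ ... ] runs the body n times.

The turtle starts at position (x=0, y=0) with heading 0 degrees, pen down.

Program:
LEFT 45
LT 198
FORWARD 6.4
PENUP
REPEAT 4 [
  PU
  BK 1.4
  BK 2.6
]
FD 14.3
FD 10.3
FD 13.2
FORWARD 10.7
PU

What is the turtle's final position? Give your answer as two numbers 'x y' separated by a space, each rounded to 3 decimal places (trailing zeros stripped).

Answer: -17.66 -34.66

Derivation:
Executing turtle program step by step:
Start: pos=(0,0), heading=0, pen down
LT 45: heading 0 -> 45
LT 198: heading 45 -> 243
FD 6.4: (0,0) -> (-2.906,-5.702) [heading=243, draw]
PU: pen up
REPEAT 4 [
  -- iteration 1/4 --
  PU: pen up
  BK 1.4: (-2.906,-5.702) -> (-2.27,-4.455) [heading=243, move]
  BK 2.6: (-2.27,-4.455) -> (-1.09,-2.138) [heading=243, move]
  -- iteration 2/4 --
  PU: pen up
  BK 1.4: (-1.09,-2.138) -> (-0.454,-0.891) [heading=243, move]
  BK 2.6: (-0.454,-0.891) -> (0.726,1.426) [heading=243, move]
  -- iteration 3/4 --
  PU: pen up
  BK 1.4: (0.726,1.426) -> (1.362,2.673) [heading=243, move]
  BK 2.6: (1.362,2.673) -> (2.542,4.99) [heading=243, move]
  -- iteration 4/4 --
  PU: pen up
  BK 1.4: (2.542,4.99) -> (3.178,6.237) [heading=243, move]
  BK 2.6: (3.178,6.237) -> (4.358,8.554) [heading=243, move]
]
FD 14.3: (4.358,8.554) -> (-2.134,-4.188) [heading=243, move]
FD 10.3: (-2.134,-4.188) -> (-6.81,-13.365) [heading=243, move]
FD 13.2: (-6.81,-13.365) -> (-12.803,-25.126) [heading=243, move]
FD 10.7: (-12.803,-25.126) -> (-17.66,-34.66) [heading=243, move]
PU: pen up
Final: pos=(-17.66,-34.66), heading=243, 1 segment(s) drawn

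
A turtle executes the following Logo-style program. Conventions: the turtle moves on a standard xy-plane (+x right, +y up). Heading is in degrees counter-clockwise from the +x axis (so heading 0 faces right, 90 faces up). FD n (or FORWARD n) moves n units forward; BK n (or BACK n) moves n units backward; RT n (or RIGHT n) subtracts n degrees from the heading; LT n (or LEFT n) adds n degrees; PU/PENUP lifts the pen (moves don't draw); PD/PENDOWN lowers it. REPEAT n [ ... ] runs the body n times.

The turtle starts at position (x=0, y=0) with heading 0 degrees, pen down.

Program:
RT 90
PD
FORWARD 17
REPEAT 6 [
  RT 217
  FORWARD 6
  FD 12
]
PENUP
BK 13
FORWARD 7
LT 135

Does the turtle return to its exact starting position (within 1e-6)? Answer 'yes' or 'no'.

Answer: no

Derivation:
Executing turtle program step by step:
Start: pos=(0,0), heading=0, pen down
RT 90: heading 0 -> 270
PD: pen down
FD 17: (0,0) -> (0,-17) [heading=270, draw]
REPEAT 6 [
  -- iteration 1/6 --
  RT 217: heading 270 -> 53
  FD 6: (0,-17) -> (3.611,-12.208) [heading=53, draw]
  FD 12: (3.611,-12.208) -> (10.833,-2.625) [heading=53, draw]
  -- iteration 2/6 --
  RT 217: heading 53 -> 196
  FD 6: (10.833,-2.625) -> (5.065,-4.278) [heading=196, draw]
  FD 12: (5.065,-4.278) -> (-6.47,-7.586) [heading=196, draw]
  -- iteration 3/6 --
  RT 217: heading 196 -> 339
  FD 6: (-6.47,-7.586) -> (-0.869,-9.736) [heading=339, draw]
  FD 12: (-0.869,-9.736) -> (10.334,-14.037) [heading=339, draw]
  -- iteration 4/6 --
  RT 217: heading 339 -> 122
  FD 6: (10.334,-14.037) -> (7.155,-8.948) [heading=122, draw]
  FD 12: (7.155,-8.948) -> (0.796,1.228) [heading=122, draw]
  -- iteration 5/6 --
  RT 217: heading 122 -> 265
  FD 6: (0.796,1.228) -> (0.273,-4.749) [heading=265, draw]
  FD 12: (0.273,-4.749) -> (-0.773,-16.703) [heading=265, draw]
  -- iteration 6/6 --
  RT 217: heading 265 -> 48
  FD 6: (-0.773,-16.703) -> (3.242,-12.244) [heading=48, draw]
  FD 12: (3.242,-12.244) -> (11.271,-3.327) [heading=48, draw]
]
PU: pen up
BK 13: (11.271,-3.327) -> (2.573,-12.988) [heading=48, move]
FD 7: (2.573,-12.988) -> (7.257,-7.786) [heading=48, move]
LT 135: heading 48 -> 183
Final: pos=(7.257,-7.786), heading=183, 13 segment(s) drawn

Start position: (0, 0)
Final position: (7.257, -7.786)
Distance = 10.643; >= 1e-6 -> NOT closed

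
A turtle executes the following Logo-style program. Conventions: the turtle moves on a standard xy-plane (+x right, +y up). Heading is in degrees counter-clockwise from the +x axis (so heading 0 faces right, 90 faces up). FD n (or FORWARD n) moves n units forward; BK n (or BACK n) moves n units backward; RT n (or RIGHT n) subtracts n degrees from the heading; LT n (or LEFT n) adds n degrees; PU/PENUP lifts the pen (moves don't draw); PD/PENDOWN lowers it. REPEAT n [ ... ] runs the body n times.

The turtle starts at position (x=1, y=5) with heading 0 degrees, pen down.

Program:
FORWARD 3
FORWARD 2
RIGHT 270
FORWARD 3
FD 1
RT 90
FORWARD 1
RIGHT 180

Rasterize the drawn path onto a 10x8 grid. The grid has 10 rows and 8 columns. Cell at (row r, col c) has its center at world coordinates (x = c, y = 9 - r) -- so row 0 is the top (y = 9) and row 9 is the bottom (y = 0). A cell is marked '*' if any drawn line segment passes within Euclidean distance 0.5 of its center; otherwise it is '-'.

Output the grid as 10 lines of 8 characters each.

Answer: ------**
------*-
------*-
------*-
-******-
--------
--------
--------
--------
--------

Derivation:
Segment 0: (1,5) -> (4,5)
Segment 1: (4,5) -> (6,5)
Segment 2: (6,5) -> (6,8)
Segment 3: (6,8) -> (6,9)
Segment 4: (6,9) -> (7,9)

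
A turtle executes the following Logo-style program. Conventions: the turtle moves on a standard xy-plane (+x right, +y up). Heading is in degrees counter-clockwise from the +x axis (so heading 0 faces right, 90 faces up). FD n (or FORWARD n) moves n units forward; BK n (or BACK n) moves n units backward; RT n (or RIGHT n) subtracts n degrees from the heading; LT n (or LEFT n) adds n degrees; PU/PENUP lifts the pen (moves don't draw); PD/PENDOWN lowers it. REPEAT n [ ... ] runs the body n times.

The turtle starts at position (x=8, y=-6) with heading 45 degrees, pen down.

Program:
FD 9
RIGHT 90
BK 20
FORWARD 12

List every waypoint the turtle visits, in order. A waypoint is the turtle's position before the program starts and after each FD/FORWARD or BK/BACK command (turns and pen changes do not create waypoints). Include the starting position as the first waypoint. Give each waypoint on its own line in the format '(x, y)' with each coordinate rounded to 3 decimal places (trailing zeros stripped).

Executing turtle program step by step:
Start: pos=(8,-6), heading=45, pen down
FD 9: (8,-6) -> (14.364,0.364) [heading=45, draw]
RT 90: heading 45 -> 315
BK 20: (14.364,0.364) -> (0.222,14.506) [heading=315, draw]
FD 12: (0.222,14.506) -> (8.707,6.021) [heading=315, draw]
Final: pos=(8.707,6.021), heading=315, 3 segment(s) drawn
Waypoints (4 total):
(8, -6)
(14.364, 0.364)
(0.222, 14.506)
(8.707, 6.021)

Answer: (8, -6)
(14.364, 0.364)
(0.222, 14.506)
(8.707, 6.021)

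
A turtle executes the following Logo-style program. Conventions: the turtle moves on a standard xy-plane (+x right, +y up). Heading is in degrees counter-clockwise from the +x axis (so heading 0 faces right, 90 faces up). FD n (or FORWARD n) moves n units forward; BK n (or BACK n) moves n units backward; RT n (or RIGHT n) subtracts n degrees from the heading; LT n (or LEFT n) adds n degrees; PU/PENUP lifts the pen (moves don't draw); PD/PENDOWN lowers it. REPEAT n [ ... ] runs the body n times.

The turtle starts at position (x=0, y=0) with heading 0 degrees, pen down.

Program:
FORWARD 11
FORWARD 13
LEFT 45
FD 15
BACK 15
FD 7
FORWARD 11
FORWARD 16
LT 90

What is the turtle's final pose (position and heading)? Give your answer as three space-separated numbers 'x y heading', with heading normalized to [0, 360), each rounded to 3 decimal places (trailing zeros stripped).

Answer: 48.042 24.042 135

Derivation:
Executing turtle program step by step:
Start: pos=(0,0), heading=0, pen down
FD 11: (0,0) -> (11,0) [heading=0, draw]
FD 13: (11,0) -> (24,0) [heading=0, draw]
LT 45: heading 0 -> 45
FD 15: (24,0) -> (34.607,10.607) [heading=45, draw]
BK 15: (34.607,10.607) -> (24,0) [heading=45, draw]
FD 7: (24,0) -> (28.95,4.95) [heading=45, draw]
FD 11: (28.95,4.95) -> (36.728,12.728) [heading=45, draw]
FD 16: (36.728,12.728) -> (48.042,24.042) [heading=45, draw]
LT 90: heading 45 -> 135
Final: pos=(48.042,24.042), heading=135, 7 segment(s) drawn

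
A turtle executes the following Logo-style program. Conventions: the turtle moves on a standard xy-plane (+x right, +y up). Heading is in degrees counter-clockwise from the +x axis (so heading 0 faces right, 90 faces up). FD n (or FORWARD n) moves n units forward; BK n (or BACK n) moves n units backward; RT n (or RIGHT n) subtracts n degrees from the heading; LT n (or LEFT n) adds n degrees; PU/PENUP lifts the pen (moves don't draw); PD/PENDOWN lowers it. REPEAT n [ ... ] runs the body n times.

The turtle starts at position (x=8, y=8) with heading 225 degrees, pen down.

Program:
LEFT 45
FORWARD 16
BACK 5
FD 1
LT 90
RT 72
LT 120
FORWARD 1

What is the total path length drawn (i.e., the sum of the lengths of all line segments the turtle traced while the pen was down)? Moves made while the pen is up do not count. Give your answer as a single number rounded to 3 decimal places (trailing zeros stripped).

Answer: 23

Derivation:
Executing turtle program step by step:
Start: pos=(8,8), heading=225, pen down
LT 45: heading 225 -> 270
FD 16: (8,8) -> (8,-8) [heading=270, draw]
BK 5: (8,-8) -> (8,-3) [heading=270, draw]
FD 1: (8,-3) -> (8,-4) [heading=270, draw]
LT 90: heading 270 -> 0
RT 72: heading 0 -> 288
LT 120: heading 288 -> 48
FD 1: (8,-4) -> (8.669,-3.257) [heading=48, draw]
Final: pos=(8.669,-3.257), heading=48, 4 segment(s) drawn

Segment lengths:
  seg 1: (8,8) -> (8,-8), length = 16
  seg 2: (8,-8) -> (8,-3), length = 5
  seg 3: (8,-3) -> (8,-4), length = 1
  seg 4: (8,-4) -> (8.669,-3.257), length = 1
Total = 23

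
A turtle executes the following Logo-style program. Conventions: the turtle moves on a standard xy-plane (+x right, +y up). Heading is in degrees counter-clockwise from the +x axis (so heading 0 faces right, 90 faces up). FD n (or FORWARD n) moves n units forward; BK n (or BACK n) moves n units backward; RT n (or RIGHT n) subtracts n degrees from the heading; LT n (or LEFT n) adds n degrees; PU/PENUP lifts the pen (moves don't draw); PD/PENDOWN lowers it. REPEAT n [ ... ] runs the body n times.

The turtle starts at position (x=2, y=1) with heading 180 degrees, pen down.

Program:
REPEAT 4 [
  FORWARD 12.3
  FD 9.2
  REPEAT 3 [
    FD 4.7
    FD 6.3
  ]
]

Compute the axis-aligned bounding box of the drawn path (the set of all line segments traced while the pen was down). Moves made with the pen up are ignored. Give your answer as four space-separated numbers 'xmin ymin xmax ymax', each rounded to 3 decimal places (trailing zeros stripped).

Executing turtle program step by step:
Start: pos=(2,1), heading=180, pen down
REPEAT 4 [
  -- iteration 1/4 --
  FD 12.3: (2,1) -> (-10.3,1) [heading=180, draw]
  FD 9.2: (-10.3,1) -> (-19.5,1) [heading=180, draw]
  REPEAT 3 [
    -- iteration 1/3 --
    FD 4.7: (-19.5,1) -> (-24.2,1) [heading=180, draw]
    FD 6.3: (-24.2,1) -> (-30.5,1) [heading=180, draw]
    -- iteration 2/3 --
    FD 4.7: (-30.5,1) -> (-35.2,1) [heading=180, draw]
    FD 6.3: (-35.2,1) -> (-41.5,1) [heading=180, draw]
    -- iteration 3/3 --
    FD 4.7: (-41.5,1) -> (-46.2,1) [heading=180, draw]
    FD 6.3: (-46.2,1) -> (-52.5,1) [heading=180, draw]
  ]
  -- iteration 2/4 --
  FD 12.3: (-52.5,1) -> (-64.8,1) [heading=180, draw]
  FD 9.2: (-64.8,1) -> (-74,1) [heading=180, draw]
  REPEAT 3 [
    -- iteration 1/3 --
    FD 4.7: (-74,1) -> (-78.7,1) [heading=180, draw]
    FD 6.3: (-78.7,1) -> (-85,1) [heading=180, draw]
    -- iteration 2/3 --
    FD 4.7: (-85,1) -> (-89.7,1) [heading=180, draw]
    FD 6.3: (-89.7,1) -> (-96,1) [heading=180, draw]
    -- iteration 3/3 --
    FD 4.7: (-96,1) -> (-100.7,1) [heading=180, draw]
    FD 6.3: (-100.7,1) -> (-107,1) [heading=180, draw]
  ]
  -- iteration 3/4 --
  FD 12.3: (-107,1) -> (-119.3,1) [heading=180, draw]
  FD 9.2: (-119.3,1) -> (-128.5,1) [heading=180, draw]
  REPEAT 3 [
    -- iteration 1/3 --
    FD 4.7: (-128.5,1) -> (-133.2,1) [heading=180, draw]
    FD 6.3: (-133.2,1) -> (-139.5,1) [heading=180, draw]
    -- iteration 2/3 --
    FD 4.7: (-139.5,1) -> (-144.2,1) [heading=180, draw]
    FD 6.3: (-144.2,1) -> (-150.5,1) [heading=180, draw]
    -- iteration 3/3 --
    FD 4.7: (-150.5,1) -> (-155.2,1) [heading=180, draw]
    FD 6.3: (-155.2,1) -> (-161.5,1) [heading=180, draw]
  ]
  -- iteration 4/4 --
  FD 12.3: (-161.5,1) -> (-173.8,1) [heading=180, draw]
  FD 9.2: (-173.8,1) -> (-183,1) [heading=180, draw]
  REPEAT 3 [
    -- iteration 1/3 --
    FD 4.7: (-183,1) -> (-187.7,1) [heading=180, draw]
    FD 6.3: (-187.7,1) -> (-194,1) [heading=180, draw]
    -- iteration 2/3 --
    FD 4.7: (-194,1) -> (-198.7,1) [heading=180, draw]
    FD 6.3: (-198.7,1) -> (-205,1) [heading=180, draw]
    -- iteration 3/3 --
    FD 4.7: (-205,1) -> (-209.7,1) [heading=180, draw]
    FD 6.3: (-209.7,1) -> (-216,1) [heading=180, draw]
  ]
]
Final: pos=(-216,1), heading=180, 32 segment(s) drawn

Segment endpoints: x in {-216, -209.7, -205, -198.7, -194, -187.7, -183, -173.8, -161.5, -155.2, -150.5, -144.2, -139.5, -133.2, -128.5, -119.3, -107, -100.7, -96, -89.7, -85, -78.7, -74, -64.8, -52.5, -46.2, -41.5, -35.2, -30.5, -24.2, -19.5, -10.3, 2}, y in {1, 1, 1, 1, 1, 1, 1, 1, 1, 1, 1, 1, 1, 1, 1, 1, 1, 1, 1, 1, 1, 1, 1, 1, 1, 1, 1, 1, 1, 1, 1, 1, 1}
xmin=-216, ymin=1, xmax=2, ymax=1

Answer: -216 1 2 1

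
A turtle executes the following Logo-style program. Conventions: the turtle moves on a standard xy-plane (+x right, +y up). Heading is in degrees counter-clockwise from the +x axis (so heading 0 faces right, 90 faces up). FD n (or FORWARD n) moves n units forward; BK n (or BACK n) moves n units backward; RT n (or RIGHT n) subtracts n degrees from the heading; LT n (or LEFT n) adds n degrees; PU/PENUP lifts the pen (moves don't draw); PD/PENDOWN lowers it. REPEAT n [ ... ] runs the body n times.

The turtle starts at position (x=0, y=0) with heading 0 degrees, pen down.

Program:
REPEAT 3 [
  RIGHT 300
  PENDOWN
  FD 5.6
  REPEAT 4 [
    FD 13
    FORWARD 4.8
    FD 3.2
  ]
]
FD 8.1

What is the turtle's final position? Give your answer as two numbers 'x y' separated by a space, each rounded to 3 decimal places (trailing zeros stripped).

Executing turtle program step by step:
Start: pos=(0,0), heading=0, pen down
REPEAT 3 [
  -- iteration 1/3 --
  RT 300: heading 0 -> 60
  PD: pen down
  FD 5.6: (0,0) -> (2.8,4.85) [heading=60, draw]
  REPEAT 4 [
    -- iteration 1/4 --
    FD 13: (2.8,4.85) -> (9.3,16.108) [heading=60, draw]
    FD 4.8: (9.3,16.108) -> (11.7,20.265) [heading=60, draw]
    FD 3.2: (11.7,20.265) -> (13.3,23.036) [heading=60, draw]
    -- iteration 2/4 --
    FD 13: (13.3,23.036) -> (19.8,34.295) [heading=60, draw]
    FD 4.8: (19.8,34.295) -> (22.2,38.452) [heading=60, draw]
    FD 3.2: (22.2,38.452) -> (23.8,41.223) [heading=60, draw]
    -- iteration 3/4 --
    FD 13: (23.8,41.223) -> (30.3,52.481) [heading=60, draw]
    FD 4.8: (30.3,52.481) -> (32.7,56.638) [heading=60, draw]
    FD 3.2: (32.7,56.638) -> (34.3,59.409) [heading=60, draw]
    -- iteration 4/4 --
    FD 13: (34.3,59.409) -> (40.8,70.668) [heading=60, draw]
    FD 4.8: (40.8,70.668) -> (43.2,74.825) [heading=60, draw]
    FD 3.2: (43.2,74.825) -> (44.8,77.596) [heading=60, draw]
  ]
  -- iteration 2/3 --
  RT 300: heading 60 -> 120
  PD: pen down
  FD 5.6: (44.8,77.596) -> (42,82.446) [heading=120, draw]
  REPEAT 4 [
    -- iteration 1/4 --
    FD 13: (42,82.446) -> (35.5,93.704) [heading=120, draw]
    FD 4.8: (35.5,93.704) -> (33.1,97.861) [heading=120, draw]
    FD 3.2: (33.1,97.861) -> (31.5,100.632) [heading=120, draw]
    -- iteration 2/4 --
    FD 13: (31.5,100.632) -> (25,111.89) [heading=120, draw]
    FD 4.8: (25,111.89) -> (22.6,116.047) [heading=120, draw]
    FD 3.2: (22.6,116.047) -> (21,118.819) [heading=120, draw]
    -- iteration 3/4 --
    FD 13: (21,118.819) -> (14.5,130.077) [heading=120, draw]
    FD 4.8: (14.5,130.077) -> (12.1,134.234) [heading=120, draw]
    FD 3.2: (12.1,134.234) -> (10.5,137.005) [heading=120, draw]
    -- iteration 4/4 --
    FD 13: (10.5,137.005) -> (4,148.264) [heading=120, draw]
    FD 4.8: (4,148.264) -> (1.6,152.42) [heading=120, draw]
    FD 3.2: (1.6,152.42) -> (0,155.192) [heading=120, draw]
  ]
  -- iteration 3/3 --
  RT 300: heading 120 -> 180
  PD: pen down
  FD 5.6: (0,155.192) -> (-5.6,155.192) [heading=180, draw]
  REPEAT 4 [
    -- iteration 1/4 --
    FD 13: (-5.6,155.192) -> (-18.6,155.192) [heading=180, draw]
    FD 4.8: (-18.6,155.192) -> (-23.4,155.192) [heading=180, draw]
    FD 3.2: (-23.4,155.192) -> (-26.6,155.192) [heading=180, draw]
    -- iteration 2/4 --
    FD 13: (-26.6,155.192) -> (-39.6,155.192) [heading=180, draw]
    FD 4.8: (-39.6,155.192) -> (-44.4,155.192) [heading=180, draw]
    FD 3.2: (-44.4,155.192) -> (-47.6,155.192) [heading=180, draw]
    -- iteration 3/4 --
    FD 13: (-47.6,155.192) -> (-60.6,155.192) [heading=180, draw]
    FD 4.8: (-60.6,155.192) -> (-65.4,155.192) [heading=180, draw]
    FD 3.2: (-65.4,155.192) -> (-68.6,155.192) [heading=180, draw]
    -- iteration 4/4 --
    FD 13: (-68.6,155.192) -> (-81.6,155.192) [heading=180, draw]
    FD 4.8: (-81.6,155.192) -> (-86.4,155.192) [heading=180, draw]
    FD 3.2: (-86.4,155.192) -> (-89.6,155.192) [heading=180, draw]
  ]
]
FD 8.1: (-89.6,155.192) -> (-97.7,155.192) [heading=180, draw]
Final: pos=(-97.7,155.192), heading=180, 40 segment(s) drawn

Answer: -97.7 155.192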